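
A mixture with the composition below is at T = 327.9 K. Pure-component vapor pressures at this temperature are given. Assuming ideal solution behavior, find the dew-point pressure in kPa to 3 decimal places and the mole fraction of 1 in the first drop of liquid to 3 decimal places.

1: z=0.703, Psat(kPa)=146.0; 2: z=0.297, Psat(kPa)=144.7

Pdew = 145.611 kPa, x_1 = 0.701

At the dew point ψ → 1, so Σzᵢ/Kᵢ = 1 with Kᵢ = Pᵢˢᵃᵗ/P ⇒ 1/P = Σzᵢ/Pᵢˢᵃᵗ.
1/P = 0.703/146.0 + 0.297/144.7 = 0.006868 ⇒ P = 145.611 kPa
xᵢ = zᵢP/Pᵢˢᵃᵗ ⇒ x_1 = 0.703·145.611/146.0 = 0.701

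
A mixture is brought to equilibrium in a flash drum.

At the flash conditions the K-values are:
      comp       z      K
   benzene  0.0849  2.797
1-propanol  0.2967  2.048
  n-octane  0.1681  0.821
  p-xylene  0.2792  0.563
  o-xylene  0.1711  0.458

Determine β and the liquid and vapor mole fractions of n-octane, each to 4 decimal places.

β = 0.4219, x_n-octane = 0.1818, y_n-octane = 0.1493

Material balance + equilibrium reduce to Σ zᵢ(Kᵢ−1)/(1+β(Kᵢ−1)) = 0.
Check two-phase: ΣzᵢKᵢ = 1.2187 > 1 and Σzᵢ/Kᵢ = 1.2495 > 1, so g(0) = 0.2187 > 0 and g(1) = -0.2495 < 0.
Newton–Raphson from β = 0.5:
  β = 0.5000: g = -0.03199, g' = -0.4047 → β = 0.4210
  β = 0.4210: g = 0.00041, g' = -0.4165 → β = 0.4219
Converged at β = 0.4219.
Compositions from xᵢ = zᵢ/(1+β(Kᵢ−1)), yᵢ = Kᵢxᵢ:
  benzene: x = 0.0483, y = 0.1351
  1-propanol: x = 0.2057, y = 0.4213
  n-octane: x = 0.1818, y = 0.1493
  p-xylene: x = 0.3423, y = 0.1927
  o-xylene: x = 0.2218, y = 0.1016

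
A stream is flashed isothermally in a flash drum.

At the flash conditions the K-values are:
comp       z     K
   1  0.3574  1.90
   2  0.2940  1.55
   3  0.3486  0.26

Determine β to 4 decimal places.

β = 0.4044

Newton iteration, β⁰ = 0.42:
  β = 0.4200: g = -0.00951, g' = -0.6130 → β = 0.4045
  β = 0.4045: g = -0.00007, g' = -0.6039 → β = 0.4044
Converged at β = 0.4044.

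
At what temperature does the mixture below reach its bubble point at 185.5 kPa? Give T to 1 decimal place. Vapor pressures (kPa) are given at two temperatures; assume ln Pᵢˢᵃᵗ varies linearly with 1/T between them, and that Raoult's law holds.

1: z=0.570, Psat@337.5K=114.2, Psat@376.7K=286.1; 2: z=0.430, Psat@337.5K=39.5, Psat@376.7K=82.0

T = 373.4 K

Bubble-point temperature: ΣzᵢPᵢˢᵃᵗ(T) = P. Interpolate ln Pᵢˢᵃᵗ = aᵢ + bᵢ/T.
  T = 337.5 K: ΣzᵢPᵢˢᵃᵗ = 82.08 kPa
  T = 376.7 K: ΣzᵢPᵢˢᵃᵗ = 198.34 kPa
  T = 357.1 K: ΣzᵢPᵢˢᵃᵗ = 130.63 kPa
  T = 366.9 K: ΣzᵢPᵢˢᵃᵗ = 161.84 kPa
  T = 371.8 K: ΣzᵢPᵢˢᵃᵗ = 179.39 kPa
  T = 374.2 K: ΣzᵢPᵢˢᵃᵗ = 188.50 kPa
Interpolating between 371.8 K and 374.2 K gives T ≈ 373.4 K.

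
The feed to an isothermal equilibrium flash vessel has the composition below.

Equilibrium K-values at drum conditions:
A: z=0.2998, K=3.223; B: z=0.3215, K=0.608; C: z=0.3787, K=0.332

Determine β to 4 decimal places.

β = 0.2338

Let β = V/F and solve Σ zᵢ(Kᵢ−1)/(1+β(Kᵢ−1)) = 0.
Feasibility: ΣzᵢKᵢ = 1.2875, Σzᵢ/Kᵢ = 1.7625 — both > 1, two phases present.
Newton–Raphson from β = 0.5:
  β = 0.5000: g = -0.22096, g' = -0.7897 → β = 0.2202
  β = 0.2202: g = 0.01290, g' = -0.9592 → β = 0.2336
  β = 0.2336: g = 0.00014, g' = -0.9389 → β = 0.2338
Converged at β = 0.2338.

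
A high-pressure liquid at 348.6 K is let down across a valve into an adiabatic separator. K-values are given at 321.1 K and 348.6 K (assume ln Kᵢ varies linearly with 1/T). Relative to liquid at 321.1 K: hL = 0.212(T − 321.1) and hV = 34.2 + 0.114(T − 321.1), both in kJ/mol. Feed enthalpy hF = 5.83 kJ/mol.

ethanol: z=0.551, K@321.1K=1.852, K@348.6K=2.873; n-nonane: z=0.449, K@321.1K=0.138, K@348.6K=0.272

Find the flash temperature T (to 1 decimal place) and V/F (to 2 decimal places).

T = 323.2 K, V/F = 0.16

Adiabatic flash: solve Rachford–Rice at each trial T, then check hF = ψ·hV(T) + (1−ψ)·hL(T).
  T = 321.1 K: K = (1.852, 0.138), RR gives ψ = 0.112, H_out = 3.838 kJ/mol
  T = 348.6 K: K = (2.873, 0.272), RR gives ψ = 0.517, H_out = 22.123 kJ/mol
  T = 334.9 K: K = (2.329, 0.197), RR gives ψ = 0.348, H_out = 14.363 kJ/mol
  T = 328.0 K: K = (2.082, 0.165), RR gives ψ = 0.245, H_out = 9.684 kJ/mol
  T = 324.6 K: K = (1.967, 0.151), RR gives ψ = 0.185, H_out = 6.998 kJ/mol
  T = 322.9 K: K = (1.910, 0.145), RR gives ψ = 0.151, H_out = 5.521 kJ/mol
  T = 323.8 K: K = (1.940, 0.148), RR gives ψ = 0.169, H_out = 6.316 kJ/mol
Linear interpolation between T = 322.9 (H_out = 5.521) and T = 323.8 (H_out = 6.316) on hF = 5.83 gives T ≈ 323.2 K, at which ψ = 0.16.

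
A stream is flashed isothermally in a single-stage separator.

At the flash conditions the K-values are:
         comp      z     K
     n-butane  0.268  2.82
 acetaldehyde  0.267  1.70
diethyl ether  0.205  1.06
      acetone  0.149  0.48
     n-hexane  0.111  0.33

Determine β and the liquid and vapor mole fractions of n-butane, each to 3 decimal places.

Material balance + equilibrium reduce to Σ zᵢ(Kᵢ−1)/(1+β(Kᵢ−1)) = 0.
Check two-phase: ΣzᵢKᵢ = 1.535 > 1 and Σzᵢ/Kᵢ = 1.092 > 1, so g(0) = 0.535 > 0 and g(1) = -0.092 < 0.
Newton–Raphson from β = 0.5:
  β = 0.500: g = 0.1892, g' = -0.502 → β = 0.877
  β = 0.877: g = -0.0073, g' = -0.612 → β = 0.865
Converged at β = 0.865.
Compositions from xᵢ = zᵢ/(1+β(Kᵢ−1)), yᵢ = Kᵢxᵢ:
  n-butane: x = 0.104, y = 0.294
  acetaldehyde: x = 0.166, y = 0.283
  diethyl ether: x = 0.195, y = 0.207
  acetone: x = 0.271, y = 0.130
  n-hexane: x = 0.264, y = 0.087

β = 0.865, x_n-butane = 0.104, y_n-butane = 0.294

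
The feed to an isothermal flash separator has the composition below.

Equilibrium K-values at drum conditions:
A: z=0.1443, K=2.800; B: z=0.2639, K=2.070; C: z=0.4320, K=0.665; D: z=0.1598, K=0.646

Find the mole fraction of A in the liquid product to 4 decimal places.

x_A = 0.0619

Rachford–Rice: g(ψ) = Σ zᵢ(Kᵢ−1)/(1+ψ(Kᵢ−1)) = 0.
Check two-phase: ΣzᵢKᵢ = 1.3408 > 1 and Σzᵢ/Kᵢ = 1.0760 > 1, so g(0) = 0.3408 > 0 and g(1) = -0.0760 < 0.
Newton iteration, ψ⁰ = 0.7:
  ψ = 0.7000: g = 0.01212, g' = -0.3084 → ψ = 0.7393
  ψ = 0.7393: g = 0.00012, g' = -0.3026 → ψ = 0.7397
Converged at ψ = 0.7397.
Compositions from xᵢ = zᵢ/(1+ψ(Kᵢ−1)), yᵢ = Kᵢxᵢ:
  A: x = 0.0619, y = 0.1733
  B: x = 0.1473, y = 0.3049
  C: x = 0.5743, y = 0.3819
  D: x = 0.2165, y = 0.1399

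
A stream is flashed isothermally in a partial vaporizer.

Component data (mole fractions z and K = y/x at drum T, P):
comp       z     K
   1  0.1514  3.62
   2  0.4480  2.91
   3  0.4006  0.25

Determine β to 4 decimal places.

Let β = V/F and solve Σ zᵢ(Kᵢ−1)/(1+β(Kᵢ−1)) = 0.
g(0) = ΣzᵢKᵢ − 1 = 0.9519 and g(1) = 1 − Σzᵢ/Kᵢ = -0.7982, so a root lies in (0, 1).
Newton–Raphson from β = 0.5:
  β = 0.5000: g = 0.12869, g' = -1.1992 → β = 0.6073
  β = 0.6073: g = -0.00253, g' = -1.2651 → β = 0.6053
Converged at β = 0.6053.

β = 0.6053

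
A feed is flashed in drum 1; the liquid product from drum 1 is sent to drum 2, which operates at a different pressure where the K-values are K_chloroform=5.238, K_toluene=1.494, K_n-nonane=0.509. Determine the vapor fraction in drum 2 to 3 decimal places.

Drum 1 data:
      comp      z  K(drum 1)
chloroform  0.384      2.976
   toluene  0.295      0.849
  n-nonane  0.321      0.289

Drum 1:
Let ψ₁ = V/F and solve Σ zᵢ(Kᵢ−1)/(1+ψ₁(Kᵢ−1)) = 0.
g(0) = ΣzᵢKᵢ − 1 = 0.486 and g(1) = 1 − Σzᵢ/Kᵢ = -0.587, so a root lies in (0, 1).
Newton–Raphson from ψ₁ = 0.5:
  ψ₁ = 0.500: g = -0.0206, g' = -0.778 → ψ₁ = 0.473
Converged at ψ₁ = 0.473.
Drum-1 compositions:
  chloroform: x = 0.198, y = 0.590
  toluene: x = 0.318, y = 0.270
  n-nonane: x = 0.484, y = 0.140
Drum-2 feed = drum-1 liquid: z₂ = (0.1984, 0.3177, 0.4839).
Drum 2:
Let ψ₂ = V/F and solve Σ zᵢ(Kᵢ−1)/(1+ψ₂(Kᵢ−1)) = 0.
Check two-phase: ΣzᵢKᵢ = 1.760 > 1 and Σzᵢ/Kᵢ = 1.201 > 1, so g(0) = 0.760 > 0 and g(1) = -0.201 < 0.
Newton iteration, ψ₂⁰ = 0.53:
  ψ₂ = 0.530: g = 0.0622, g' = -0.600 → ψ₂ = 0.634
  ψ₂ = 0.634: g = 0.0027, g' = -0.553 → ψ₂ = 0.639
Converged at ψ₂ = 0.639.
  chloroform: x = 0.054, y = 0.280
  toluene: x = 0.242, y = 0.361
  n-nonane: x = 0.705, y = 0.359

V/F (drum 2) = 0.639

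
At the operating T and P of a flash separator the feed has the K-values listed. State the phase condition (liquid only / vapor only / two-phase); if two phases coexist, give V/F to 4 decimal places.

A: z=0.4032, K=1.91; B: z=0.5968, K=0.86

ΣzᵢKᵢ = 1.2834; Σzᵢ/Kᵢ = 0.9051.
Since Σzᵢ/Kᵢ < 1 the mixture is above its dew point — single vapor phase.

vapor only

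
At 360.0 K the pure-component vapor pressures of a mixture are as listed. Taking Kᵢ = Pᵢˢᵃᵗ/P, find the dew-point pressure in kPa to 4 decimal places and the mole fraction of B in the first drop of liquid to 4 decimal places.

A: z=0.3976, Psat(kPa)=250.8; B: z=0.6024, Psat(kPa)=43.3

At the dew point ψ → 1, so Σzᵢ/Kᵢ = 1 with Kᵢ = Pᵢˢᵃᵗ/P ⇒ 1/P = Σzᵢ/Pᵢˢᵃᵗ.
1/P = 0.3976/250.8 + 0.6024/43.3 = 0.0154976 ⇒ P = 64.5263 kPa
xᵢ = zᵢP/Pᵢˢᵃᵗ ⇒ x_B = 0.6024·64.5263/43.3 = 0.8977

Pdew = 64.5263 kPa, x_B = 0.8977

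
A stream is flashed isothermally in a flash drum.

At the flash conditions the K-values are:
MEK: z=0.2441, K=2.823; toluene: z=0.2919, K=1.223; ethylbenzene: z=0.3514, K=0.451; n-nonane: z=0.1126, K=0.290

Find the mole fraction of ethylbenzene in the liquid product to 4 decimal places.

x_ethylbenzene = 0.4284

Rachford–Rice: g(ψ) = Σ zᵢ(Kᵢ−1)/(1+ψ(Kᵢ−1)) = 0.
Feasibility: ΣzᵢKᵢ = 1.2372, Σzᵢ/Kᵢ = 1.4926 — both > 1, two phases present.
Newton–Raphson from ψ = 0.67:
  ψ = 0.6700: g = -0.20070, g' = -0.6469 → ψ = 0.3597
  ψ = 0.3597: g = -0.01876, g' = -0.5752 → ψ = 0.3271
  ψ = 0.3271: g = 0.00014, g' = -0.5846 → ψ = 0.3274
Converged at ψ = 0.3274.
Compositions from xᵢ = zᵢ/(1+ψ(Kᵢ−1)), yᵢ = Kᵢxᵢ:
  MEK: x = 0.1529, y = 0.4315
  toluene: x = 0.2720, y = 0.3327
  ethylbenzene: x = 0.4284, y = 0.1932
  n-nonane: x = 0.1467, y = 0.0425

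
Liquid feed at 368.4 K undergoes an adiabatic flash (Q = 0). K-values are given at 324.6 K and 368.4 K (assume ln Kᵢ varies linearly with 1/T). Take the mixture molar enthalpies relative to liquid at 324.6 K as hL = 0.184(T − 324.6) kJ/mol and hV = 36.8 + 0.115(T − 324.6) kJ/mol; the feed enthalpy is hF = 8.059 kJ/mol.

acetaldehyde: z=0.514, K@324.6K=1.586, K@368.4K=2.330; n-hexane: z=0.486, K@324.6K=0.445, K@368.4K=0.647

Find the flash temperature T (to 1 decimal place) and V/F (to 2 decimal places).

Adiabatic flash: solve Rachford–Rice at each trial T, then check hF = ψ·hV(T) + (1−ψ)·hL(T).
  T = 324.6 K: K = (1.586, 0.445), RR gives ψ = 0.097, H_out = 3.561 kJ/mol
  T = 368.4 K: K = (2.330, 0.647), RR gives ψ = 1.000, H_out = 41.837 kJ/mol
  T = 346.5 K: K = (1.946, 0.543), RR gives ψ = 0.611, H_out = 25.584 kJ/mol
  T = 335.6 K: K = (1.763, 0.493), RR gives ψ = 0.378, H_out = 15.645 kJ/mol
  T = 330.1 K: K = (1.674, 0.469), RR gives ψ = 0.247, H_out = 9.996 kJ/mol
  T = 327.4 K: K = (1.630, 0.457), RR gives ψ = 0.176, H_out = 6.959 kJ/mol
  T = 328.8 K: K = (1.653, 0.463), RR gives ψ = 0.213, H_out = 8.560 kJ/mol
Linear interpolation between T = 327.4 (H_out = 6.959) and T = 328.8 (H_out = 8.560) on hF = 8.059 gives T ≈ 328.4 K, at which ψ = 0.20.

T = 328.4 K, V/F = 0.20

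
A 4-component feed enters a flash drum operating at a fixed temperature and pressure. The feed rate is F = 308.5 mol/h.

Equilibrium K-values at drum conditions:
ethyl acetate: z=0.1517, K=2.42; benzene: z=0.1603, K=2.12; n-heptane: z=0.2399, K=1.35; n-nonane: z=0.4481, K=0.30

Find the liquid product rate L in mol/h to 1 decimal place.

L = 233.2 mol/h

Newton iteration, β⁰ = 0.68:
  β = 0.6800: g = -0.31928, g' = -0.9628 → β = 0.3484
  β = 0.3484: g = -0.06674, g' = -0.6483 → β = 0.2455
  β = 0.2455: g = -0.00086, g' = -0.6370 → β = 0.2441
Converged at β = 0.2441.
Then V = β·F = 0.2441·308.5 = 75.3 mol/h and L = F − V = 233.2 mol/h.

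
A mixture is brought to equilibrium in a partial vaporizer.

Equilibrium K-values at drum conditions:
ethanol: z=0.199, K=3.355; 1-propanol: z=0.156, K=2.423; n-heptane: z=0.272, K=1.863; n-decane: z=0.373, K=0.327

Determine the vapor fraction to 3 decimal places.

ψ = 0.655

Material balance + equilibrium reduce to Σ zᵢ(Kᵢ−1)/(1+ψ(Kᵢ−1)) = 0.
g(0) = ΣzᵢKᵢ − 1 = 0.674 and g(1) = 1 − Σzᵢ/Kᵢ = -0.410, so a root lies in (0, 1).
Newton–Raphson from ψ = 0.54:
  ψ = 0.540: g = 0.0976, g' = -0.826 → ψ = 0.658
  ψ = 0.658: g = -0.0025, g' = -0.881 → ψ = 0.655
Converged at ψ = 0.655.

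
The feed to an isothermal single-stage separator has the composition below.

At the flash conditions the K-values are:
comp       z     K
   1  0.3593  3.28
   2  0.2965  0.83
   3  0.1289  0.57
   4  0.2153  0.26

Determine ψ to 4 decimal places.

ψ = 0.5056

Let ψ = V/F and solve Σ zᵢ(Kᵢ−1)/(1+ψ(Kᵢ−1)) = 0.
Feasibility: ΣzᵢKᵢ = 1.5540, Σzᵢ/Kᵢ = 1.5210 — both > 1, two phases present.
Newton iteration, ψ⁰ = 0.41:
  ψ = 0.4100: g = 0.07322, g' = -0.7869 → ψ = 0.5030
  ψ = 0.5030: g = 0.00192, g' = -0.7535 → ψ = 0.5056
Converged at ψ = 0.5056.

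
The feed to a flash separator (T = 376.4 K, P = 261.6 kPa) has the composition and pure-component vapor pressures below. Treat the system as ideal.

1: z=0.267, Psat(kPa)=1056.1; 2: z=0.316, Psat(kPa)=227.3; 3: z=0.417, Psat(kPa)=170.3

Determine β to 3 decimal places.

β = 0.763

Raoult's law: Kᵢ = Pᵢˢᵃᵗ/P = Pᵢˢᵃᵗ/261.6.
  K_1 = 1056.1/261.6 = 4.03708, K_2 = 227.3/261.6 = 0.86888, K_3 = 170.3/261.6 = 0.65099
Material balance + equilibrium reduce to Σ zᵢ(Kᵢ−1)/(1+β(Kᵢ−1)) = 0.
Check two-phase: ΣzᵢKᵢ = 1.624 > 1 and Σzᵢ/Kᵢ = 1.070 > 1, so g(0) = 0.624 > 0 and g(1) = -0.070 < 0.
Iterate (Newton) starting at β = 0.35:
  β = 0.350: g = 0.1839, g' = -0.651 → β = 0.633
  β = 0.633: g = 0.0456, g' = -0.379 → β = 0.753
  β = 0.753: g = 0.0033, g' = -0.328 → β = 0.763
Converged at β = 0.763.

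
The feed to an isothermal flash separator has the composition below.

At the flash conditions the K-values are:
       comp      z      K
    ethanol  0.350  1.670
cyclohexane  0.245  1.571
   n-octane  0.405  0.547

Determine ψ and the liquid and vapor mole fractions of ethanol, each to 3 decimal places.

ψ = 0.669, x_ethanol = 0.242, y_ethanol = 0.404

Material balance + equilibrium reduce to Σ zᵢ(Kᵢ−1)/(1+ψ(Kᵢ−1)) = 0.
g(0) = ΣzᵢKᵢ − 1 = 0.191 and g(1) = 1 − Σzᵢ/Kᵢ = -0.106, so a root lies in (0, 1).
Iterate (Newton) starting at ψ = 0.5:
  ψ = 0.500: g = 0.0473, g' = -0.275 → ψ = 0.672
  ψ = 0.672: g = -0.0009, g' = -0.288 → ψ = 0.669
Converged at ψ = 0.669.
Compositions from xᵢ = zᵢ/(1+ψ(Kᵢ−1)), yᵢ = Kᵢxᵢ:
  ethanol: x = 0.242, y = 0.404
  cyclohexane: x = 0.177, y = 0.279
  n-octane: x = 0.581, y = 0.318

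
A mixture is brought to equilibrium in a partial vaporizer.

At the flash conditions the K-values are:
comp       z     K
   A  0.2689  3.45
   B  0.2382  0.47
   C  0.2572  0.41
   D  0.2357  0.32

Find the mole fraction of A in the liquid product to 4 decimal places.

x_A = 0.1967

Newton iteration, V/F⁰ = 0.5:
  V/F = 0.5000: g = -0.33376, g' = -0.8802 → V/F = 0.1208
  V/F = 0.1208: g = 0.03542, g' = -1.2705 → V/F = 0.1487
  V/F = 0.1487: g = 0.00118, g' = -1.1884 → V/F = 0.1497
Converged at V/F = 0.1497.
Compositions from xᵢ = zᵢ/(1+V/F(Kᵢ−1)), yᵢ = Kᵢxᵢ:
  A: x = 0.1967, y = 0.6788
  B: x = 0.2587, y = 0.1216
  C: x = 0.2821, y = 0.1157
  D: x = 0.2624, y = 0.0840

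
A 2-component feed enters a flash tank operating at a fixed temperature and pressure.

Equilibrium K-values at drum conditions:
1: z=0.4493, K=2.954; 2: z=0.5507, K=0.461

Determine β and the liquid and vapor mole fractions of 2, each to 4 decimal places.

β = 0.5517, x_2 = 0.7838, y_2 = 0.3613

Rachford–Rice: g(β) = Σ zᵢ(Kᵢ−1)/(1+β(Kᵢ−1)) = 0.
Check two-phase: ΣzᵢKᵢ = 1.5811 > 1 and Σzᵢ/Kᵢ = 1.3467 > 1, so g(0) = 0.5811 > 0 and g(1) = -0.3467 < 0.
Binary case is linear: z₁(K₁−1)(1+β(K₂−1)) + z₂(K₂−1)(1+β(K₁−1)) = 0
⇒ β = [z₁(K₁−1)+z₂(K₂−1)] / [−(K₁−1)(K₂−1)] = 0.58110/1.05321 = 0.5517
Compositions from xᵢ = zᵢ/(1+β(Kᵢ−1)), yᵢ = Kᵢxᵢ:
  1: x = 0.2162, y = 0.6387
  2: x = 0.7838, y = 0.3613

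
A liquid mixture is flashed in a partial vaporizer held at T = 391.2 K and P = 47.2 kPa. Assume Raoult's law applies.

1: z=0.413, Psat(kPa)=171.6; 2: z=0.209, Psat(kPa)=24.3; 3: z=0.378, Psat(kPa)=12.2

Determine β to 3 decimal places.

β = 0.405

Raoult's law: Kᵢ = Pᵢˢᵃᵗ/P = Pᵢˢᵃᵗ/47.2.
  K_1 = 171.6/47.2 = 3.63559, K_2 = 24.3/47.2 = 0.51483, K_3 = 12.2/47.2 = 0.25847
Newton–Raphson from β = 0.58:
  β = 0.580: g = -0.2025, g' = -1.184 → β = 0.409
  β = 0.409: g = -0.0050, g' = -1.169 → β = 0.405
Converged at β = 0.405.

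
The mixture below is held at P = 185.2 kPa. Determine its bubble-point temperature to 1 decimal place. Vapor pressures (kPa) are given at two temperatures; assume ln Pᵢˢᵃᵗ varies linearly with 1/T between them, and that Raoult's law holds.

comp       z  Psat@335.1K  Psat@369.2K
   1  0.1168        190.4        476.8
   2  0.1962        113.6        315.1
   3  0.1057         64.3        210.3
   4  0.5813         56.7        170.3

T = 360.3 K

Bubble-point temperature: ΣzᵢPᵢˢᵃᵗ(T) = P. Interpolate ln Pᵢˢᵃᵗ = aᵢ + bᵢ/T.
  T = 335.1 K: ΣzᵢPᵢˢᵃᵗ = 84.28 kPa
  T = 369.2 K: ΣzᵢPᵢˢᵃᵗ = 238.74 kPa
  T = 352.1 K: ΣzᵢPᵢˢᵃᵗ = 145.12 kPa
  T = 360.6 K: ΣzᵢPᵢˢᵃᵗ = 186.93 kPa
  T = 356.4 K: ΣzᵢPᵢˢᵃᵗ = 165.19 kPa
  T = 358.5 K: ΣzᵢPᵢˢᵃᵗ = 175.78 kPa
Interpolating between 358.5 K and 360.6 K gives T ≈ 360.3 K.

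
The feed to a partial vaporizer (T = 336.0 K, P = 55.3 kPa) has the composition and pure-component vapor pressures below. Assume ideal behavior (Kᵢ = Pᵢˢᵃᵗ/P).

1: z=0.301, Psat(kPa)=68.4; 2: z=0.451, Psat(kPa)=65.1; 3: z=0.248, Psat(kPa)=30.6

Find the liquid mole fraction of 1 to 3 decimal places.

x_1 = 0.272

Raoult's law: Kᵢ = Pᵢˢᵃᵗ/P = Pᵢˢᵃᵗ/55.3.
  K_1 = 68.4/55.3 = 1.23689, K_2 = 65.1/55.3 = 1.17722, K_3 = 30.6/55.3 = 0.55335
Rachford–Rice: g(V/F) = Σ zᵢ(Kᵢ−1)/(1+V/F(Kᵢ−1)) = 0.
Feasibility: ΣzᵢKᵢ = 1.040, Σzᵢ/Kᵢ = 1.075 — both > 1, two phases present.
Iterate (Newton) starting at V/F = 0.5:
  V/F = 0.500: g = -0.0055, g' = -0.107 → V/F = 0.449
  V/F = 0.449: g = -0.0001, g' = -0.103 → V/F = 0.448
Converged at V/F = 0.448.
Compositions from xᵢ = zᵢ/(1+V/F(Kᵢ−1)), yᵢ = Kᵢxᵢ:
  1: x = 0.272, y = 0.337
  2: x = 0.418, y = 0.492
  3: x = 0.310, y = 0.172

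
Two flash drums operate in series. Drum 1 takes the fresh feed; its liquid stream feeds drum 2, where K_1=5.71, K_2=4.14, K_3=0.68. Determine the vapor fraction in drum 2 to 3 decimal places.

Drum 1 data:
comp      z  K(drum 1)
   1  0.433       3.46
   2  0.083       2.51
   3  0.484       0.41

Drum 1:
Material balance + equilibrium reduce to Σ zᵢ(Kᵢ−1)/(1+ψ₁(Kᵢ−1)) = 0.
Check two-phase: ΣzᵢKᵢ = 1.905 > 1 and Σzᵢ/Kᵢ = 1.339 > 1, so g(0) = 0.905 > 0 and g(1) = -0.339 < 0.
Newton iteration, ψ₁⁰ = 0.5:
  ψ₁ = 0.500: g = 0.1440, g' = -0.927 → ψ₁ = 0.655
  ψ₁ = 0.655: g = 0.0052, g' = -0.880 → ψ₁ = 0.661
Converged at ψ₁ = 0.661.
Drum-1 compositions:
  1: x = 0.165, y = 0.570
  2: x = 0.042, y = 0.104
  3: x = 0.794, y = 0.325
Drum-2 feed = drum-1 liquid: z₂ = (0.1648, 0.0415, 0.7936).
Drum 2:
Material balance + equilibrium reduce to Σ zᵢ(Kᵢ−1)/(1+ψ₂(Kᵢ−1)) = 0.
Feasibility: ΣzᵢKᵢ = 1.653, Σzᵢ/Kᵢ = 1.206 — both > 1, two phases present.
Iterate (Newton) starting at ψ₂ = 0.5:
  ψ₂ = 0.500: g = -0.0202, g' = -0.502 → ψ₂ = 0.460
  ψ₂ = 0.460: g = 0.0008, g' = -0.545 → ψ₂ = 0.461
Converged at ψ₂ = 0.461.
  1: x = 0.052, y = 0.297
  2: x = 0.017, y = 0.070
  3: x = 0.931, y = 0.633

V/F (drum 2) = 0.461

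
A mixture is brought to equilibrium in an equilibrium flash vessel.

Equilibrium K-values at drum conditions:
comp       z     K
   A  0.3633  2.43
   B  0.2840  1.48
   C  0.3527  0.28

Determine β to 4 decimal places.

Material balance + equilibrium reduce to Σ zᵢ(Kᵢ−1)/(1+β(Kᵢ−1)) = 0.
Check two-phase: ΣzᵢKᵢ = 1.4019 > 1 and Σzᵢ/Kᵢ = 1.6010 > 1, so g(0) = 0.4019 > 0 and g(1) = -0.6010 < 0.
Newton–Raphson from β = 0.5:
  β = 0.5000: g = 0.01607, g' = -0.7415 → β = 0.5217
  β = 0.5217: g = -0.00014, g' = -0.7545 → β = 0.5215
Converged at β = 0.5215.

β = 0.5215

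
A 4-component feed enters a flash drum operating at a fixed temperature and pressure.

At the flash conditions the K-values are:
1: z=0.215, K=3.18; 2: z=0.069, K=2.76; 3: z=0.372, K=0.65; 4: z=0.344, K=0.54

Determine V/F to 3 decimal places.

Iterate (Newton) starting at V/F = 0.5:
  V/F = 0.500: g = -0.0745, g' = -0.484 → V/F = 0.346
  V/F = 0.346: g = 0.0062, g' = -0.576 → V/F = 0.357
Converged at V/F = 0.357.

V/F = 0.357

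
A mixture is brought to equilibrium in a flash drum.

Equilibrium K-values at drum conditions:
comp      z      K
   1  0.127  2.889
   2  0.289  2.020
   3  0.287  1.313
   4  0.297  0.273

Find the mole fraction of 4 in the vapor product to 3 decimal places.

y_4 = 0.141

Rachford–Rice: g(V/F) = Σ zᵢ(Kᵢ−1)/(1+V/F(Kᵢ−1)) = 0.
Feasibility: ΣzᵢKᵢ = 1.409, Σzᵢ/Kᵢ = 1.494 — both > 1, two phases present.
Newton iteration, V/F⁰ = 0.5:
  V/F = 0.500: g = 0.0570, g' = -0.660 → V/F = 0.586
  V/F = 0.586: g = -0.0022, g' = -0.717 → V/F = 0.583
Converged at V/F = 0.583.
Compositions from xᵢ = zᵢ/(1+V/F(Kᵢ−1)), yᵢ = Kᵢxᵢ:
  1: x = 0.060, y = 0.175
  2: x = 0.181, y = 0.366
  3: x = 0.243, y = 0.319
  4: x = 0.516, y = 0.141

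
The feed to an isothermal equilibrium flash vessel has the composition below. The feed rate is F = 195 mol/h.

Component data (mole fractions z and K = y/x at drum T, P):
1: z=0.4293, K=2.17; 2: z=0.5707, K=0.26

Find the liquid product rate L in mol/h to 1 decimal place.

L = 177.0 mol/h

Let ψ = V/F and solve Σ zᵢ(Kᵢ−1)/(1+ψ(Kᵢ−1)) = 0.
g(0) = ΣzᵢKᵢ − 1 = 0.0800 and g(1) = 1 − Σzᵢ/Kᵢ = -1.3928, so a root lies in (0, 1).
Binary case is linear: z₁(K₁−1)(1+ψ(K₂−1)) + z₂(K₂−1)(1+ψ(K₁−1)) = 0
⇒ ψ = [z₁(K₁−1)+z₂(K₂−1)] / [−(K₁−1)(K₂−1)] = 0.07996/0.86580 = 0.0924
Then V = ψ·F = 0.0924·195 = 18.0 mol/h and L = F − V = 177.0 mol/h.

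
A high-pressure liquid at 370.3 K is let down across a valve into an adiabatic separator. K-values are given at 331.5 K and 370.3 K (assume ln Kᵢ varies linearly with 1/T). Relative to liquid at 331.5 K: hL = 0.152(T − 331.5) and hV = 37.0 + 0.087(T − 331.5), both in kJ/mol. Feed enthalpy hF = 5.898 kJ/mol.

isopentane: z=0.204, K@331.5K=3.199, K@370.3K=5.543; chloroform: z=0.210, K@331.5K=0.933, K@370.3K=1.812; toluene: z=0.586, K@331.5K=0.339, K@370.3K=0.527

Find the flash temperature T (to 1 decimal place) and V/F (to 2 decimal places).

T = 338.4 K, V/F = 0.13

Adiabatic flash: solve Rachford–Rice at each trial T, then check hF = ψ·hV(T) + (1−ψ)·hL(T).
  T = 331.5 K: K = (3.199, 0.933, 0.339), RR gives ψ = 0.040, H_out = 1.492 kJ/mol
  T = 370.3 K: K = (5.543, 1.812, 0.527), RR gives ψ = 0.563, H_out = 25.295 kJ/mol
  T = 350.9 K: K = (4.275, 1.324, 0.428), RR gives ψ = 0.293, H_out = 13.435 kJ/mol
  T = 341.2 K: K = (3.714, 1.117, 0.382), RR gives ψ = 0.168, H_out = 7.596 kJ/mol
  T = 336.4 K: K = (3.453, 1.023, 0.360), RR gives ψ = 0.106, H_out = 4.632 kJ/mol
  T = 338.8 K: K = (3.582, 1.069, 0.371), RR gives ψ = 0.137, H_out = 6.125 kJ/mol
Linear interpolation between T = 336.4 (H_out = 4.632) and T = 338.8 (H_out = 6.125) on hF = 5.898 gives T ≈ 338.4 K, at which ψ = 0.13.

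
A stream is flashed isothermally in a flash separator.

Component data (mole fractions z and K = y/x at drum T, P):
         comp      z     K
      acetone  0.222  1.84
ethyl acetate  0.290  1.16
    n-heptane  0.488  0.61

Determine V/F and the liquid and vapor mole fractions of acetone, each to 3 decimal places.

V/F = 0.191, x_acetone = 0.191, y_acetone = 0.352

Rachford–Rice: g(V/F) = Σ zᵢ(Kᵢ−1)/(1+V/F(Kᵢ−1)) = 0.
Feasibility: ΣzᵢKᵢ = 1.043, Σzᵢ/Kᵢ = 1.171 — both > 1, two phases present.
Newton iteration, V/F⁰ = 0.4:
  V/F = 0.400: g = -0.0423, g' = -0.199 → V/F = 0.187
  V/F = 0.187: g = 0.0009, g' = -0.210 → V/F = 0.191
Converged at V/F = 0.191.
Compositions from xᵢ = zᵢ/(1+V/F(Kᵢ−1)), yᵢ = Kᵢxᵢ:
  acetone: x = 0.191, y = 0.352
  ethyl acetate: x = 0.281, y = 0.326
  n-heptane: x = 0.527, y = 0.322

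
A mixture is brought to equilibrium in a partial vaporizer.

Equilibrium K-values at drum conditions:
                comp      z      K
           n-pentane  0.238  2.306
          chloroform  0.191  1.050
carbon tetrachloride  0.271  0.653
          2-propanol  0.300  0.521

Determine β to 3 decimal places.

β = 0.189

Let β = V/F and solve Σ zᵢ(Kᵢ−1)/(1+β(Kᵢ−1)) = 0.
Check two-phase: ΣzᵢKᵢ = 1.083 > 1 and Σzᵢ/Kᵢ = 1.276 > 1, so g(0) = 0.083 > 0 and g(1) = -0.276 < 0.
Newton iteration, β⁰ = 0.53:
  β = 0.530: g = -0.1148, g' = -0.315 → β = 0.165
  β = 0.165: g = 0.0093, g' = -0.393 → β = 0.189
Converged at β = 0.189.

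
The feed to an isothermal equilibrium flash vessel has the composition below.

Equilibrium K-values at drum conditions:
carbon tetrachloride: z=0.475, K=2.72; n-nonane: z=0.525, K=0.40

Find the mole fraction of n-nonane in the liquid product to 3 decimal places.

Binary case is linear: z₁(K₁−1)(1+ψ(K₂−1)) + z₂(K₂−1)(1+ψ(K₁−1)) = 0
⇒ ψ = [z₁(K₁−1)+z₂(K₂−1)] / [−(K₁−1)(K₂−1)] = 0.5020/1.0320 = 0.486
Compositions from xᵢ = zᵢ/(1+ψ(Kᵢ−1)), yᵢ = Kᵢxᵢ:
  carbon tetrachloride: x = 0.259, y = 0.703
  n-nonane: x = 0.741, y = 0.297

x_n-nonane = 0.741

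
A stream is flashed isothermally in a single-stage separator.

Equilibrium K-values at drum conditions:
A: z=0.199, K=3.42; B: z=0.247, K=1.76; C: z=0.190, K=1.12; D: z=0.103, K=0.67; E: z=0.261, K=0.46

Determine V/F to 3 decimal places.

V/F = 0.816

Iterate (Newton) starting at V/F = 0.5:
  V/F = 0.500: g = 0.1417, g' = -0.475 → V/F = 0.798
  V/F = 0.798: g = 0.0080, g' = -0.449 → V/F = 0.816
Converged at V/F = 0.816.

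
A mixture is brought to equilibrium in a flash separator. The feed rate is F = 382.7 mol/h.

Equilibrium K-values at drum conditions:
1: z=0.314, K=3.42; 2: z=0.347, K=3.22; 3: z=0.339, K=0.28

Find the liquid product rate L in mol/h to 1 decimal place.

L = 87.5 mol/h

Material balance + equilibrium reduce to Σ zᵢ(Kᵢ−1)/(1+β(Kᵢ−1)) = 0.
g(0) = ΣzᵢKᵢ − 1 = 1.286 and g(1) = 1 − Σzᵢ/Kᵢ = -0.410, so a root lies in (0, 1).
Newton iteration, β⁰ = 0.5:
  β = 0.500: g = 0.3276, g' = -1.190 → β = 0.775
  β = 0.775: g = -0.0052, g' = -1.354 → β = 0.771
Converged at β = 0.771.
Then V = β·F = 0.7714·382.7 = 295.2 mol/h and L = F − V = 87.5 mol/h.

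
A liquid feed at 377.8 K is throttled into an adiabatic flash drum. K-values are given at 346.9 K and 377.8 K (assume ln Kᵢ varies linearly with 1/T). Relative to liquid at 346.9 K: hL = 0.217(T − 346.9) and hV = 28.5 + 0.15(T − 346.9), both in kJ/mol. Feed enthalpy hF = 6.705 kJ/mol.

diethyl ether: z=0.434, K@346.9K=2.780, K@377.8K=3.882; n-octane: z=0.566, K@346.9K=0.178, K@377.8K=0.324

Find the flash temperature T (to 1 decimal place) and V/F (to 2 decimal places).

Adiabatic flash: solve Rachford–Rice at each trial T, then check hF = ψ·hV(T) + (1−ψ)·hL(T).
  T = 346.9 K: K = (2.780, 0.178), RR gives ψ = 0.210, H_out = 5.985 kJ/mol
  T = 377.8 K: K = (3.882, 0.324), RR gives ψ = 0.446, H_out = 18.483 kJ/mol
  T = 362.4 K: K = (3.310, 0.243), RR gives ψ = 0.329, H_out = 12.390 kJ/mol
  T = 354.6 K: K = (3.038, 0.209), RR gives ψ = 0.271, H_out = 9.246 kJ/mol
  T = 350.8 K: K = (2.909, 0.193), RR gives ψ = 0.241, H_out = 7.663 kJ/mol
  T = 348.9 K: K = (2.846, 0.186), RR gives ψ = 0.226, H_out = 6.853 kJ/mol
Linear interpolation between T = 346.9 (H_out = 5.985) and T = 348.9 (H_out = 6.853) on hF = 6.705 gives T ≈ 348.6 K, at which ψ = 0.22.

T = 348.6 K, V/F = 0.22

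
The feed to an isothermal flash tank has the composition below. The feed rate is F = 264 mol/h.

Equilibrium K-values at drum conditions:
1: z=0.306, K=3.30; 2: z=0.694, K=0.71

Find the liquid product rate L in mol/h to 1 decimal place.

L = 65.1 mol/h

Binary case is linear: z₁(K₁−1)(1+β(K₂−1)) + z₂(K₂−1)(1+β(K₁−1)) = 0
⇒ β = [z₁(K₁−1)+z₂(K₂−1)] / [−(K₁−1)(K₂−1)] = 0.5025/0.6670 = 0.753
Then V = β·F = 0.7534·264 = 198.9 mol/h and L = F − V = 65.1 mol/h.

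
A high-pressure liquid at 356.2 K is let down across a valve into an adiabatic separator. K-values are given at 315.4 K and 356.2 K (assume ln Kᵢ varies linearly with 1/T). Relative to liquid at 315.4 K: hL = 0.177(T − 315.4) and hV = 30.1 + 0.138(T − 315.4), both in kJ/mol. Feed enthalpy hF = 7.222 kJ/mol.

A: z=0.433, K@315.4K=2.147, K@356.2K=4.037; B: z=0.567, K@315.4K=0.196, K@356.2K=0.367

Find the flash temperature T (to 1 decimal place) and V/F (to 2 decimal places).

T = 324.7 K, V/F = 0.19

Adiabatic flash: solve Rachford–Rice at each trial T, then check hF = ψ·hV(T) + (1−ψ)·hL(T).
  T = 315.4 K: K = (2.147, 0.196), RR gives ψ = 0.044, H_out = 1.331 kJ/mol
  T = 356.2 K: K = (4.037, 0.367), RR gives ψ = 0.497, H_out = 21.400 kJ/mol
  T = 335.8 K: K = (3.001, 0.273), RR gives ψ = 0.313, H_out = 12.770 kJ/mol
  T = 325.6 K: K = (2.552, 0.233), RR gives ψ = 0.199, H_out = 7.713 kJ/mol
  T = 320.5 K: K = (2.344, 0.214), RR gives ψ = 0.129, H_out = 4.756 kJ/mol
  T = 323.1 K: K = (2.448, 0.223), RR gives ψ = 0.166, H_out = 6.311 kJ/mol
  T = 324.4 K: K = (2.502, 0.228), RR gives ψ = 0.183, H_out = 7.050 kJ/mol
Linear interpolation between T = 324.4 (H_out = 7.050) and T = 325.6 (H_out = 7.713) on hF = 7.222 gives T ≈ 324.7 K, at which ψ = 0.19.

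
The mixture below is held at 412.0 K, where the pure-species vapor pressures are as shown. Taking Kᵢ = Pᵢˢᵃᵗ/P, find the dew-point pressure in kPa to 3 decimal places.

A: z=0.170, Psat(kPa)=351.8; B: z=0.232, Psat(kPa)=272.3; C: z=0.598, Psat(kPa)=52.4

At the dew point ψ → 1, so Σzᵢ/Kᵢ = 1 with Kᵢ = Pᵢˢᵃᵗ/P ⇒ 1/P = Σzᵢ/Pᵢˢᵃᵗ.
1/P = 0.170/351.8 + 0.232/272.3 + 0.598/52.4 = 0.012747 ⇒ P = 78.447 kPa

Pdew = 78.447 kPa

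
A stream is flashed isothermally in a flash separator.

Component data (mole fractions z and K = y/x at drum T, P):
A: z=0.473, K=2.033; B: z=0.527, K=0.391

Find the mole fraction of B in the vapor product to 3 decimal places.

Material balance + equilibrium reduce to Σ zᵢ(Kᵢ−1)/(1+V/F(Kᵢ−1)) = 0.
Feasibility: ΣzᵢKᵢ = 1.168, Σzᵢ/Kᵢ = 1.580 — both > 1, two phases present.
Binary case is linear: z₁(K₁−1)(1+V/F(K₂−1)) + z₂(K₂−1)(1+V/F(K₁−1)) = 0
⇒ V/F = [z₁(K₁−1)+z₂(K₂−1)] / [−(K₁−1)(K₂−1)] = 0.1677/0.6291 = 0.267
Compositions from xᵢ = zᵢ/(1+V/F(Kᵢ−1)), yᵢ = Kᵢxᵢ:
  A: x = 0.371, y = 0.754
  B: x = 0.629, y = 0.246

y_B = 0.246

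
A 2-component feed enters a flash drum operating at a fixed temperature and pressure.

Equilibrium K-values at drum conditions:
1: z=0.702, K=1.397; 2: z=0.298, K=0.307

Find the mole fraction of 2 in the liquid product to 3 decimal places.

Material balance + equilibrium reduce to Σ zᵢ(Kᵢ−1)/(1+β(Kᵢ−1)) = 0.
Check two-phase: ΣzᵢKᵢ = 1.072 > 1 and Σzᵢ/Kᵢ = 1.473 > 1, so g(0) = 0.072 > 0 and g(1) = -0.473 < 0.
Binary case is linear: z₁(K₁−1)(1+β(K₂−1)) + z₂(K₂−1)(1+β(K₁−1)) = 0
⇒ β = [z₁(K₁−1)+z₂(K₂−1)] / [−(K₁−1)(K₂−1)] = 0.0722/0.2751 = 0.262
Compositions from xᵢ = zᵢ/(1+β(Kᵢ−1)), yᵢ = Kᵢxᵢ:
  1: x = 0.636, y = 0.888
  2: x = 0.364, y = 0.112

x_2 = 0.364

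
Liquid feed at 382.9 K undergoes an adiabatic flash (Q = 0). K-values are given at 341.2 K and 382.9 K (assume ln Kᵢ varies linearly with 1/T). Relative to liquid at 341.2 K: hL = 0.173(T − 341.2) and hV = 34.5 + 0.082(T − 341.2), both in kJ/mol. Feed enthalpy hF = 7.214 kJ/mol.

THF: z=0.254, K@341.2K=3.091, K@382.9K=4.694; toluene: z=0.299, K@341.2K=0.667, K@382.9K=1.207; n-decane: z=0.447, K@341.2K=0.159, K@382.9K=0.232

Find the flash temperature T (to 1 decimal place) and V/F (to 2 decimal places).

Adiabatic flash: solve Rachford–Rice at each trial T, then check hF = ψ·hV(T) + (1−ψ)·hL(T).
  T = 341.2 K: K = (3.091, 0.667, 0.159), RR gives ψ = 0.040, H_out = 1.385 kJ/mol
  T = 382.9 K: K = (4.694, 1.207, 0.232), RR gives ψ = 0.348, H_out = 17.893 kJ/mol
  T = 362.0 K: K = (3.853, 0.912, 0.194), RR gives ψ = 0.204, H_out = 10.255 kJ/mol
  T = 351.6 K: K = (3.462, 0.784, 0.176), RR gives ψ = 0.126, H_out = 6.025 kJ/mol
  T = 356.8 K: K = (3.655, 0.846, 0.185), RR gives ψ = 0.166, H_out = 8.182 kJ/mol
  T = 354.2 K: K = (3.558, 0.815, 0.181), RR gives ψ = 0.146, H_out = 7.115 kJ/mol
  T = 355.5 K: K = (3.607, 0.830, 0.183), RR gives ψ = 0.156, H_out = 7.652 kJ/mol
Linear interpolation between T = 354.2 (H_out = 7.115) and T = 355.5 (H_out = 7.652) on hF = 7.214 gives T ≈ 354.4 K, at which ψ = 0.15.

T = 354.4 K, V/F = 0.15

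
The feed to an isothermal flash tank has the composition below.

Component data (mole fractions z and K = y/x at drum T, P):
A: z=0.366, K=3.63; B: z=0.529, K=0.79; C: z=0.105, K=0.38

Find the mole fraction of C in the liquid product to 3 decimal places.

x_C = 0.239

Let β = V/F and solve Σ zᵢ(Kᵢ−1)/(1+β(Kᵢ−1)) = 0.
Feasibility: ΣzᵢKᵢ = 1.786, Σzᵢ/Kᵢ = 1.047 — both > 1, two phases present.
Newton iteration, β⁰ = 0.48:
  β = 0.480: g = 0.2092, g' = -0.605 → β = 0.826
  β = 0.826: g = 0.0357, g' = -0.455 → β = 0.904
  β = 0.904: g = -0.0003, g' = -0.466 → β = 0.903
Converged at β = 0.903.
Compositions from xᵢ = zᵢ/(1+β(Kᵢ−1)), yᵢ = Kᵢxᵢ:
  A: x = 0.108, y = 0.394
  B: x = 0.653, y = 0.516
  C: x = 0.239, y = 0.091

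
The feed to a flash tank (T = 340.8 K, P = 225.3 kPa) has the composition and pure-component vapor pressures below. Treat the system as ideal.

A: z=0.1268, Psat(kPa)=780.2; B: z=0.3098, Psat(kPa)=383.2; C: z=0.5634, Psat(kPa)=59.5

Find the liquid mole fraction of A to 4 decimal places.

x_A = 0.1005

Raoult's law: Kᵢ = Pᵢˢᵃᵗ/P = Pᵢˢᵃᵗ/225.3.
  K_A = 780.2/225.3 = 3.462938, K_B = 383.2/225.3 = 1.700843, K_C = 59.5/225.3 = 0.264092
Newton iteration, ψ⁰ = 0.56:
  ψ = 0.5600: g = -0.41806, g' = -1.0972 → ψ = 0.1790
  ψ = 0.1790: g = -0.06781, g' = -0.8954 → ψ = 0.1032
  ψ = 0.1032: g = 0.00278, g' = -0.9786 → ψ = 0.1061
Converged at ψ = 0.1061.
Compositions from xᵢ = zᵢ/(1+ψ(Kᵢ−1)), yᵢ = Kᵢxᵢ:
  A: x = 0.1005, y = 0.3482
  B: x = 0.2884, y = 0.4905
  C: x = 0.6111, y = 0.1614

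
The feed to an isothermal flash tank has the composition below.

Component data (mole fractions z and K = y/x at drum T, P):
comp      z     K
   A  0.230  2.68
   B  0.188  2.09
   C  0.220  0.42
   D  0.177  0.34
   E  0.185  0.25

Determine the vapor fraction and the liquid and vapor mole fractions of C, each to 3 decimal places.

ψ = 0.218, x_C = 0.252, y_C = 0.106

Let ψ = V/F and solve Σ zᵢ(Kᵢ−1)/(1+ψ(Kᵢ−1)) = 0.
Feasibility: ΣzᵢKᵢ = 1.208, Σzᵢ/Kᵢ = 1.960 — both > 1, two phases present.
Newton iteration, ψ⁰ = 0.6:
  ψ = 0.600: g = -0.3251, g' = -0.972 → ψ = 0.266
  ψ = 0.266: g = -0.0397, g' = -0.824 → ψ = 0.217
  ψ = 0.217: g = 0.0005, g' = -0.845 → ψ = 0.218
Converged at ψ = 0.218.
Compositions from xᵢ = zᵢ/(1+ψ(Kᵢ−1)), yᵢ = Kᵢxᵢ:
  A: x = 0.168, y = 0.451
  B: x = 0.152, y = 0.317
  C: x = 0.252, y = 0.106
  D: x = 0.207, y = 0.070
  E: x = 0.221, y = 0.055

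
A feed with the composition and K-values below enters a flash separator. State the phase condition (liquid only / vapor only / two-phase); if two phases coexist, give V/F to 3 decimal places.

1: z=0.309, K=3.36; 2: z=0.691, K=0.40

ΣzᵢKᵢ = 1.315; Σzᵢ/Kᵢ = 1.819.
Both exceed 1, so a two-phase solution exists.
Rachford–Rice: g(ψ) = Σ zᵢ(Kᵢ−1)/(1+ψ(Kᵢ−1)) = 0.
Newton iteration, ψ⁰ = 0.37:
  ψ = 0.370: g = -0.1436, g' = -0.901 → ψ = 0.211
  ψ = 0.211: g = 0.0125, g' = -1.094 → ψ = 0.222
Converged at ψ = 0.222.

two-phase, V/F = 0.222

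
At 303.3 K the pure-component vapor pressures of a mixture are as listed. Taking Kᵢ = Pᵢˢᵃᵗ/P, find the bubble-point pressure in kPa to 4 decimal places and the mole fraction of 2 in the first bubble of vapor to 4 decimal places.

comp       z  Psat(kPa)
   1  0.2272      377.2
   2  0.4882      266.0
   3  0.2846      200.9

At the bubble point ψ → 0, so ΣzᵢKᵢ = 1 with Kᵢ = Pᵢˢᵃᵗ/P ⇒ P = ΣzᵢPᵢˢᵃᵗ.
P = 0.2272·377.2 + 0.4882·266.0 + 0.2846·200.9 = 272.7372 kPa
yᵢ = zᵢPᵢˢᵃᵗ/P ⇒ y_2 = 0.4882·266.0/272.7372 = 0.4761

Pbub = 272.7372 kPa, y_2 = 0.4761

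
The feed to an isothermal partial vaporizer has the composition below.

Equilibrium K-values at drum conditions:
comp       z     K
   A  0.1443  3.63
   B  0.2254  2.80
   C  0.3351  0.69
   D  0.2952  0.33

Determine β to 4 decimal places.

Material balance + equilibrium reduce to Σ zᵢ(Kᵢ−1)/(1+β(Kᵢ−1)) = 0.
Check two-phase: ΣzᵢKᵢ = 1.4836 > 1 and Σzᵢ/Kᵢ = 1.5004 > 1, so g(0) = 0.4836 > 0 and g(1) = -0.5004 < 0.
Iterate (Newton) starting at β = 0.5:
  β = 0.5000: g = -0.04288, g' = -0.7333 → β = 0.4415
  β = 0.4415: g = 0.00044, g' = -0.7509 → β = 0.4421
Converged at β = 0.4421.

β = 0.4421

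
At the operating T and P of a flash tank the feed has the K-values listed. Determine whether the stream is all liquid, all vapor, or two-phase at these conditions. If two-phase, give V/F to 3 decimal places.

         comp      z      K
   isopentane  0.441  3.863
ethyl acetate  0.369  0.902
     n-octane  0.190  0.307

ΣzᵢKᵢ = 2.095; Σzᵢ/Kᵢ = 1.142.
Both exceed 1, so a two-phase solution exists.
Material balance + equilibrium reduce to Σ zᵢ(Kᵢ−1)/(1+ψ(Kᵢ−1)) = 0.
Newton–Raphson from ψ = 0.5:
  ψ = 0.500: g = 0.2798, g' = -0.829 → ψ = 0.837
  ψ = 0.837: g = 0.0184, g' = -0.835 → ψ = 0.860
  ψ = 0.860: g = -0.0003, g' = -0.864 → ψ = 0.859
Converged at ψ = 0.859.

two-phase, V/F = 0.859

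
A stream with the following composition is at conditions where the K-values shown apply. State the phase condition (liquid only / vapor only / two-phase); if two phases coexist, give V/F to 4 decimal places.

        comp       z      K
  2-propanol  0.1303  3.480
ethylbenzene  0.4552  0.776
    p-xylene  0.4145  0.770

two-phase, V/F = 0.2237

ΣzᵢKᵢ = 1.1258; Σzᵢ/Kᵢ = 1.1624.
Both exceed 1, so a two-phase solution exists.
Iterate (Newton) starting at ψ = 0.55:
  ψ = 0.5500: g = -0.08874, g' = -0.2018 → ψ = 0.1104
  ψ = 0.1104: g = 0.05134, g' = -0.5411 → ψ = 0.2052
  ψ = 0.2052: g = 0.00721, g' = -0.4012 → ψ = 0.2232
  ψ = 0.2232: g = 0.00018, g' = -0.3817 → ψ = 0.2237
Converged at ψ = 0.2237.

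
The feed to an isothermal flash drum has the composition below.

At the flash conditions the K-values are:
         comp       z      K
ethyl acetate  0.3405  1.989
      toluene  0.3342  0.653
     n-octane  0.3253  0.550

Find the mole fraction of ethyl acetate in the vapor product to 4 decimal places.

Iterate (Newton) starting at ψ = 0.35:
  ψ = 0.3500: g = -0.05559, g' = -0.3287 → ψ = 0.1809
  ψ = 0.1809: g = 0.00256, g' = -0.3635 → ψ = 0.1879
  ψ = 0.1879: g = 0.00001, g' = -0.3615 → ψ = 0.1880
Converged at ψ = 0.1880.
Compositions from xᵢ = zᵢ/(1+ψ(Kᵢ−1)), yᵢ = Kᵢxᵢ:
  ethyl acetate: x = 0.2871, y = 0.5711
  toluene: x = 0.3575, y = 0.2335
  n-octane: x = 0.3554, y = 0.1954

y_ethyl acetate = 0.5711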